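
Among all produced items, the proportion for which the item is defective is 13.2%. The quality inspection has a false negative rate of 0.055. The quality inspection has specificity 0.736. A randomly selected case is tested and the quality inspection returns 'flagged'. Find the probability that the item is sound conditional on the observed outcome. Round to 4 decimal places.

Write H for 'the item is defective'. Prior odds H:¬H = 0.132/0.868 = 0.15207. For the 'flagged' outcome, the likelihood ratio is 0.945/0.264 = 3.5795.
Posterior odds = 0.15207 × 3.5795 = 0.54435, so P(H|E) = 0.54435/(1+0.54435) = 0.3525. Then P(¬H|E) = 1 − 0.3525 = 0.6475.

P(¬H | E) ≈ 0.6475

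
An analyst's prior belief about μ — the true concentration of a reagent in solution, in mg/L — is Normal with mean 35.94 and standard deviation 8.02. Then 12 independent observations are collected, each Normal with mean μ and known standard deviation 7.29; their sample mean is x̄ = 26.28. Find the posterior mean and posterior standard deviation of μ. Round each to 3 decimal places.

Prior precision 1/τ₀² = 1/8.02² = 0.0155472; data precision n/σ² = 12/7.29² = 0.225801.
Posterior precision = 0.0155472 + 0.225801 = 0.241348, giving posterior SD = 1/√0.241348 = 2.036.
Posterior mean = (0.0155472·35.94 + 0.225801·26.28) / 0.241348 = 26.902.

Posterior mean ≈ 26.902; posterior SD ≈ 2.036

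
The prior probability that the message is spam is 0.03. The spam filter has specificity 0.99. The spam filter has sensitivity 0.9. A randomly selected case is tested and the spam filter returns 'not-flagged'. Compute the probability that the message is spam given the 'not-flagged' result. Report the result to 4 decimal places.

P(H | E) ≈ 0.0031

Let H be the event that the message is spam. P(H) = 0.03, so P(¬H) = 0.97. With E the 'not-flagged' result, P(E|H) = 0.1 and P(E|¬H) = 0.99.
P(E) = 0.1·0.03 + 0.99·0.97 = 0.0030000 + 0.96030 = 0.96330.
By Bayes' theorem, P(H|E) = 0.0030000 / 0.96330 = 0.0031.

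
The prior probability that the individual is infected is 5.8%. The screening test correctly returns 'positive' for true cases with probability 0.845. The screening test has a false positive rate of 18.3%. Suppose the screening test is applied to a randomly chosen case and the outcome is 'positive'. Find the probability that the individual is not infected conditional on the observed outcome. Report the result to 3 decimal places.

P(¬H | E) ≈ 0.779

Let H be the event that the individual is infected. P(H) = 0.058, so P(¬H) = 0.942. With E the 'positive' result, P(E|H) = 0.845 and P(E|¬H) = 0.183.
P(E) = 0.845·0.058 + 0.183·0.942 = 0.049010 + 0.17239 = 0.22140.
By Bayes' theorem, P(H|E) = 0.049010 / 0.22140 = 0.221. Hence P(¬H|E) = 1 − 0.221 = 0.779.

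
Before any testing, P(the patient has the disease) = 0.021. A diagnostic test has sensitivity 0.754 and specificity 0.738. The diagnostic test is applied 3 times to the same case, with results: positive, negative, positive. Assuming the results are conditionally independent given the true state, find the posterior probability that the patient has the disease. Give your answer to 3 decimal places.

Posterior P(H) ≈ 0.056

With H the event that the patient has the disease, the joint likelihood of the observed sequence is P(data|H) = 0.754·0.246·0.754 = 0.13985 and P(data|¬H) = 0.262·0.738·0.262 = 0.050659.
Bayes: P(H|data) = 0.021·0.13985 / (0.021·0.13985 + 0.979·0.050659) = 0.0029370/0.052532 = 0.0559.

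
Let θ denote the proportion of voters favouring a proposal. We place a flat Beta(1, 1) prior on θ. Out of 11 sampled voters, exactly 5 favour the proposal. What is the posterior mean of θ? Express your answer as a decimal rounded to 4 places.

Posterior mean ≈ 0.4615

The binomial likelihood is conjugate to the Beta prior: with 5 successes and 6 failures, the posterior is Beta(1+5, 1+6) = Beta(6, 7).
E[θ | data] = 6/(6+7) = 0.4615.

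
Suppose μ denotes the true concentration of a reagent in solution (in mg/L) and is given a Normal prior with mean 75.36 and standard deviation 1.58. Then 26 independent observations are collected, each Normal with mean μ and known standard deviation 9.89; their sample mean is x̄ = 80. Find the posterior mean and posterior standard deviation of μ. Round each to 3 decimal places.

Posterior mean ≈ 77.211; posterior SD ≈ 1.225

Prior precision 1/τ₀² = 1/1.58² = 0.400577; data precision n/σ² = 26/9.89² = 0.265816.
Posterior precision = 0.400577 + 0.265816 = 0.666393, giving posterior SD = 1/√0.666393 = 1.225.
Posterior mean = (0.400577·75.36 + 0.265816·80) / 0.666393 = 77.211.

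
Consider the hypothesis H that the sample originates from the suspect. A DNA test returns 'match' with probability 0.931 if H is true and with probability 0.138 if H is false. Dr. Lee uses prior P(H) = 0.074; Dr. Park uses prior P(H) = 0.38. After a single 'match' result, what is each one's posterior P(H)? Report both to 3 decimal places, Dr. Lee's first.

Dr. Lee: 0.350; Dr. Park: 0.805

P('+'|H) = 0.931, P('+'|¬H) = 0.138.
Dr. Lee: numerator 0.931·0.074 = 0.068894; evidence = 0.068894+0.138·0.926 = 0.19668; posterior = 0.350.
Dr. Park: numerator 0.931·0.38 = 0.35378; evidence = 0.35378+0.138·0.62 = 0.43934; posterior = 0.805.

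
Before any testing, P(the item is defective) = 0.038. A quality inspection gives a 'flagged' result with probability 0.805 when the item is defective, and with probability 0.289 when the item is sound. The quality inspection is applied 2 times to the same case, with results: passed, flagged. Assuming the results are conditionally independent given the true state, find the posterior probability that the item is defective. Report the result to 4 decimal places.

Let H be the event that the item is defective; start with P(H) = 0.038. P('flagged'|H) = 0.805, P('flagged'|¬H) = 0.289.
Update on result 1 ('passed'): P(H) ← 0.195·0.0380 / (0.195·0.0380 + 0.711·0.9620) = 0.0074100/0.69139 = 0.0107.
Update on result 2 ('flagged'): P(H) ← 0.805·0.0107 / (0.805·0.0107 + 0.289·0.9893) = 0.0086276/0.29453 = 0.0293.

Posterior P(H) ≈ 0.0293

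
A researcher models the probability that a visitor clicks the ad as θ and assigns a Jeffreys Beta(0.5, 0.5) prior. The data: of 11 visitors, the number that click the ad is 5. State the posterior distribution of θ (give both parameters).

Posterior: Beta(5.5, 6.5)

The binomial likelihood is conjugate to the Beta prior: with 5 successes and 6 failures, the posterior is Beta(0.5+5, 0.5+6) = Beta(5.5, 6.5).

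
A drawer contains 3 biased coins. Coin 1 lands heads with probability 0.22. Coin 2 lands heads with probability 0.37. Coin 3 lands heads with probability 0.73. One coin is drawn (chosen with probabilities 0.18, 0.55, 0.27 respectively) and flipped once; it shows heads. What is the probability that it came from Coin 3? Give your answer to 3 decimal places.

Posterior probability ≈ 0.448

Tabulate prior·likelihood by source: [1] prior 0.18, lik 0.22, product 0.03960; [2] prior 0.55, lik 0.37, product 0.2035; [3] prior 0.27, lik 0.73, product 0.1971.
Normalizing constant = 0.44020; the posterior for Coin 3 is its product over the sum, 0.1971/0.44020 = 0.448.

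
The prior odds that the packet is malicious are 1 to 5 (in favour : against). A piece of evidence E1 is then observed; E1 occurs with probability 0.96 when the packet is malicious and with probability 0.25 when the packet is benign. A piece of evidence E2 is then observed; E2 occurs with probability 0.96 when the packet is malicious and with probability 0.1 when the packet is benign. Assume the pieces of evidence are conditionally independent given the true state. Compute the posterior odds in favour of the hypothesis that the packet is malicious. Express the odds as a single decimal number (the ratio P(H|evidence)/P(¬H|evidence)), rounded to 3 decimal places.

Prior odds = 1/5 = 0.20000. In log-odds, ln(0.20000) = -1.6094.
Add log likelihood ratios: ln(3.8400) + ln(9.6000) = 3.6072.
Posterior log-odds = 1.9978, so posterior odds = exp(1.9978) = 7.3728.

Posterior odds ≈ 7.373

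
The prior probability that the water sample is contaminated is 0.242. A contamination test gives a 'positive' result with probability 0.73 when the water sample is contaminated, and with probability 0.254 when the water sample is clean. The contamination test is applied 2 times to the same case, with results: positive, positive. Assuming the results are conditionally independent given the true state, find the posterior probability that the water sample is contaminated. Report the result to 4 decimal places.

Posterior P(H) ≈ 0.7251

Let H be the event that the water sample is contaminated; start with P(H) = 0.242. P('positive'|H) = 0.73, P('positive'|¬H) = 0.254.
Update on result 1 ('positive'): P(H) ← 0.73·0.2420 / (0.73·0.2420 + 0.254·0.7580) = 0.17666/0.36919 = 0.4785.
Update on result 2 ('positive'): P(H) ← 0.73·0.4785 / (0.73·0.4785 + 0.254·0.5215) = 0.34931/0.48177 = 0.7251.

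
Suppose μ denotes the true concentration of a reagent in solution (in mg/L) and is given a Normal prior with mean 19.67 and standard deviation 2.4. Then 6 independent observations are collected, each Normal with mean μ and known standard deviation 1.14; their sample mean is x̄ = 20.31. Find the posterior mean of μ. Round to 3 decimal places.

Prior precision 1/τ₀² = 1/2.4² = 0.173611; data precision n/σ² = 6/1.14² = 4.61681.
Posterior precision = 0.173611 + 4.61681 = 4.79042.
Posterior mean = (0.173611·19.67 + 4.61681·20.31) / 4.79042 = 20.287.

Posterior mean ≈ 20.287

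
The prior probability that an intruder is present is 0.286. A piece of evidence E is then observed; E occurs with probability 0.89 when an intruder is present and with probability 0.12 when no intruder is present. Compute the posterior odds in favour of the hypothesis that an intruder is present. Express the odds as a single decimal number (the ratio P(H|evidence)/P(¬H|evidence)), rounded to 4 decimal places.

Posterior odds ≈ 2.9708

Prior odds = 0.286/(1−0.286) = 0.40056. In log-odds, ln(0.40056) = -0.91489.
Add log likelihood ratio: ln(7.4167) = 2.0037.
Posterior log-odds = 1.0888, so posterior odds = exp(1.0888) = 2.9708.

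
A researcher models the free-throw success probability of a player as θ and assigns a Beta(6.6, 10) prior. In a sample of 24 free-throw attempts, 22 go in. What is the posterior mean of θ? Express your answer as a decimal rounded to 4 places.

Posterior mean ≈ 0.7044

Observing 22 successes and 2 failures updates Beta(6.6, 10) by adding the success and failure counts to the two shape parameters: α = 6.6+22 = 28.6, β = 10+2 = 12.
E[θ | data] = 28.6/(28.6+12) = 0.7044.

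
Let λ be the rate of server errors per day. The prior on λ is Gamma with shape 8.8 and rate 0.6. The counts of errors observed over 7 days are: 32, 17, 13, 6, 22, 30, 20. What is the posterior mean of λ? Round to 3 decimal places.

Total count ∑xᵢ = 140 over n = 7 days.
Gamma is conjugate to the Poisson likelihood: posterior is Gamma(shape = 8.8+140 = 148.8, rate = 0.6+7 = 7.6).
Posterior mean = shape/rate = 148.8/7.6 = 19.579.

Posterior mean ≈ 19.579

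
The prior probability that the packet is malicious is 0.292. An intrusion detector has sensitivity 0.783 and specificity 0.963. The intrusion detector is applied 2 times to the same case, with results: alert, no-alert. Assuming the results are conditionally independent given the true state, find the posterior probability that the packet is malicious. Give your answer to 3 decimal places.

Posterior P(H) ≈ 0.663

With H the event that the packet is malicious, the joint likelihood of the observed sequence is P(data|H) = 0.783·0.217 = 0.16991 and P(data|¬H) = 0.037·0.963 = 0.035631.
Bayes: P(H|data) = 0.292·0.16991 / (0.292·0.16991 + 0.708·0.035631) = 0.049614/0.074841 = 0.6629.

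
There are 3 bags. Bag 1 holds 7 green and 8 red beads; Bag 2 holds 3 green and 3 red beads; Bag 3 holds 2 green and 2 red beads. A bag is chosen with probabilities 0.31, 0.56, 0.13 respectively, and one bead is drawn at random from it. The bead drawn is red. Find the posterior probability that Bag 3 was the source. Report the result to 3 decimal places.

P(red|Bag 1) = 0.5333; P(red|Bag 2) = 0.5; P(red|Bag 3) = 0.5.
Prior × likelihood for each source: 0.31·0.5333=0.1653, 0.56·0.5=0.2800, 0.13·0.5=0.06500. Summing gives P(red) = 0.51033.
P(Bag 3 | red) = 0.06500 / 0.51033 = 0.127.

Posterior probability ≈ 0.127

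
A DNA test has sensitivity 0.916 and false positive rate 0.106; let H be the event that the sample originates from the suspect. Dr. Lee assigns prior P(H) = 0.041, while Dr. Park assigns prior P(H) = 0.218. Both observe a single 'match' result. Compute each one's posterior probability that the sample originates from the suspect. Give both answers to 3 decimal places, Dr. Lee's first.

Dr. Lee: 0.270; Dr. Park: 0.707

P('+'|H) = 0.916, P('+'|¬H) = 0.106.
Dr. Lee: numerator 0.916·0.041 = 0.037556; evidence = 0.037556+0.106·0.959 = 0.13921; posterior = 0.270.
Dr. Park: numerator 0.916·0.218 = 0.19969; evidence = 0.19969+0.106·0.782 = 0.28258; posterior = 0.707.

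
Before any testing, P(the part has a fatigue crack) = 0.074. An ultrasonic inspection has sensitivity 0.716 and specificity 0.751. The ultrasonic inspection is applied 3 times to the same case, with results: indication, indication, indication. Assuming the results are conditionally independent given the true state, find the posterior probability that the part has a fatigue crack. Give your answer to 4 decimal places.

Posterior P(H) ≈ 0.6552

With H the event that the part has a fatigue crack, the joint likelihood of the observed sequence is P(data|H) = 0.716·0.716·0.716 = 0.36706 and P(data|¬H) = 0.249·0.249·0.249 = 0.015438.
Bayes: P(H|data) = 0.074·0.36706 / (0.074·0.36706 + 0.926·0.015438) = 0.027163/0.041458 = 0.6552.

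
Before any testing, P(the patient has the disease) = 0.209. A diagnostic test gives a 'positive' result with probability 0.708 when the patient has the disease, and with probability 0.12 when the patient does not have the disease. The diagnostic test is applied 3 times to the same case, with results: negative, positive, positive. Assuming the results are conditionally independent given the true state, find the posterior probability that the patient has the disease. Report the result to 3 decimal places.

Posterior P(H) ≈ 0.753

Let H be the event that the patient has the disease; start with P(H) = 0.209. P('positive'|H) = 0.708, P('positive'|¬H) = 0.12.
Update on result 1 ('negative'): P(H) ← 0.292·0.2090 / (0.292·0.2090 + 0.88·0.7910) = 0.061028/0.75711 = 0.0806.
Update on result 2 ('positive'): P(H) ← 0.708·0.0806 / (0.708·0.0806 + 0.12·0.9194) = 0.057070/0.16740 = 0.3409.
Update on result 3 ('positive'): P(H) ← 0.708·0.3409 / (0.708·0.3409 + 0.12·0.6591) = 0.24137/0.32046 = 0.7532.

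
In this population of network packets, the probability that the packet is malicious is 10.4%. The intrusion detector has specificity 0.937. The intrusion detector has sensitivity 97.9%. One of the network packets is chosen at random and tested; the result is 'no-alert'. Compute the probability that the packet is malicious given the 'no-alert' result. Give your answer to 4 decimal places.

P(H | E) ≈ 0.0026

Let H be the event that the packet is malicious. P(H) = 0.104, so P(¬H) = 0.896. With E the 'no-alert' result, P(E|H) = 0.021 and P(E|¬H) = 0.937.
P(E) = 0.021·0.104 + 0.937·0.896 = 0.0021840 + 0.83955 = 0.84174.
By Bayes' theorem, P(H|E) = 0.0021840 / 0.84174 = 0.0026.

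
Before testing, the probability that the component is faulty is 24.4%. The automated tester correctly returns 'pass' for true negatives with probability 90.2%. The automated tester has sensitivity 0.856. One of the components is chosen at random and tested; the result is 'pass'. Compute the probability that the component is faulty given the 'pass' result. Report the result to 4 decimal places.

P(H | E) ≈ 0.0490

Let H be the event that the component is faulty. P(H) = 0.244, so P(¬H) = 0.756. With E the 'pass' result, P(E|H) = 0.144 and P(E|¬H) = 0.902.
P(E) = 0.144·0.244 + 0.902·0.756 = 0.035136 + 0.68191 = 0.71705.
By Bayes' theorem, P(H|E) = 0.035136 / 0.71705 = 0.0490.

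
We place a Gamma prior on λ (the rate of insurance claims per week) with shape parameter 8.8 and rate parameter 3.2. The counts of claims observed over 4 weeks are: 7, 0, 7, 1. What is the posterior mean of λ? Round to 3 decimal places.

Posterior mean ≈ 3.306

The Poisson likelihood adds the total count to the shape and the number of exposure periods to the rate. Here ∑xᵢ = 15 and n = 4, so shape 8.8→23.8 and rate 3.2→7.2.
E[λ | data] = 23.8/7.2 = 3.306.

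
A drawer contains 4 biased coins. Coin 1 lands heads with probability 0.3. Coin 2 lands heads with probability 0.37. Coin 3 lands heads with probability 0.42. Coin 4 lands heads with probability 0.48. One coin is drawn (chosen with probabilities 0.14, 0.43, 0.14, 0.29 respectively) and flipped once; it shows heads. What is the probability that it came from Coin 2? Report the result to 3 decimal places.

Posterior probability ≈ 0.399

Tabulate prior·likelihood by source: [1] prior 0.14, lik 0.3, product 0.04200; [2] prior 0.43, lik 0.37, product 0.1591; [3] prior 0.14, lik 0.42, product 0.05880; [4] prior 0.29, lik 0.48, product 0.1392.
Normalizing constant = 0.39910; the posterior for Coin 2 is its product over the sum, 0.1591/0.39910 = 0.399.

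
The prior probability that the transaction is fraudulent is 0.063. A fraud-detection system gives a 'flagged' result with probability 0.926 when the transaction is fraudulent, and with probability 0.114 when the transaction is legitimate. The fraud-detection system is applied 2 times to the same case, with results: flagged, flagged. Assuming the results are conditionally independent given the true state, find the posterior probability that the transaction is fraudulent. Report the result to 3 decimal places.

Posterior P(H) ≈ 0.816

Let H be the event that the transaction is fraudulent; start with P(H) = 0.063. P('flagged'|H) = 0.926, P('flagged'|¬H) = 0.114.
Update on result 1 ('flagged'): P(H) ← 0.926·0.0630 / (0.926·0.0630 + 0.114·0.9370) = 0.058338/0.16516 = 0.3532.
Update on result 2 ('flagged'): P(H) ← 0.926·0.3532 / (0.926·0.3532 + 0.114·0.6468) = 0.32709/0.40082 = 0.8160.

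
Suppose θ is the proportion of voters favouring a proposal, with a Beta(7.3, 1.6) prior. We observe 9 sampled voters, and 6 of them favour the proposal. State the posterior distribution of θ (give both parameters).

The binomial likelihood is conjugate to the Beta prior: with 6 successes and 3 failures, the posterior is Beta(7.3+6, 1.6+3) = Beta(13.3, 4.6).

Posterior: Beta(13.3, 4.6)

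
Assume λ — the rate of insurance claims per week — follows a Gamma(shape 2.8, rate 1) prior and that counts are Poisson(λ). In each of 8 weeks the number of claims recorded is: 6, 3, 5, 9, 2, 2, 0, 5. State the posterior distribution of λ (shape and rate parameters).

Total count ∑xᵢ = 32 over n = 8 weeks.
Gamma is conjugate to the Poisson likelihood: posterior is Gamma(shape = 2.8+32 = 34.8, rate = 1+8 = 9).

Posterior: Gamma(shape=34.8, rate=9)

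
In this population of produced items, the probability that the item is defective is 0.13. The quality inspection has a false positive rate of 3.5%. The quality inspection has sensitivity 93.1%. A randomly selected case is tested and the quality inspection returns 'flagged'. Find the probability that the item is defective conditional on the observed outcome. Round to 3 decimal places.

P(H | E) ≈ 0.799

Write H for 'the item is defective'. Prior odds H:¬H = 0.13/0.87 = 0.14943. For the 'flagged' outcome, the likelihood ratio is 0.931/0.035 = 26.600.
Posterior odds = 0.14943 × 26.600 = 3.9747, so P(H|E) = 3.9747/(1+3.9747) = 0.799.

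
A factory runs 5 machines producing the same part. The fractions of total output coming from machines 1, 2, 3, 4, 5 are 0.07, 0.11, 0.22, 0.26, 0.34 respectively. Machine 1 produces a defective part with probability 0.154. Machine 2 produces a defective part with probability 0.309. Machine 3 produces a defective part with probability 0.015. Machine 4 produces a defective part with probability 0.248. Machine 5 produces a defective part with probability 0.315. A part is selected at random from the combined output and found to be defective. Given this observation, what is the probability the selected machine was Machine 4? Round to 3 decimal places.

Tabulate prior·likelihood by source: [1] prior 0.07, lik 0.154, product 0.01078; [2] prior 0.11, lik 0.309, product 0.03399; [3] prior 0.22, lik 0.015, product 0.003300; [4] prior 0.26, lik 0.248, product 0.06448; [5] prior 0.34, lik 0.315, product 0.1071.
Normalizing constant = 0.21965; the posterior for Machine 4 is its product over the sum, 0.06448/0.21965 = 0.294.

Posterior probability ≈ 0.294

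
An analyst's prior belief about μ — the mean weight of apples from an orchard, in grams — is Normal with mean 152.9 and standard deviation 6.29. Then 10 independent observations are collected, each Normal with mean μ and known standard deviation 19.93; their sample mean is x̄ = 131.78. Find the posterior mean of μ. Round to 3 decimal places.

Posterior mean ≈ 142.361

Prior precision 1/τ₀² = 1/6.29² = 0.0252754; data precision n/σ² = 10/19.93² = 0.0251759.
Posterior precision = 0.0252754 + 0.0251759 = 0.0504514.
Posterior mean = (0.0252754·152.9 + 0.0251759·131.78) / 0.0504514 = 142.361.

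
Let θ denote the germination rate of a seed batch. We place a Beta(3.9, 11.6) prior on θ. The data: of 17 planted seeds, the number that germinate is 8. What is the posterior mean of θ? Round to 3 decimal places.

Observing 8 successes and 9 failures updates Beta(3.9, 11.6) by adding the success and failure counts to the two shape parameters: α = 3.9+8 = 11.9, β = 11.6+9 = 20.6.
Posterior mean = α/(α+β) = 11.9/32.5 = 0.366.

Posterior mean ≈ 0.366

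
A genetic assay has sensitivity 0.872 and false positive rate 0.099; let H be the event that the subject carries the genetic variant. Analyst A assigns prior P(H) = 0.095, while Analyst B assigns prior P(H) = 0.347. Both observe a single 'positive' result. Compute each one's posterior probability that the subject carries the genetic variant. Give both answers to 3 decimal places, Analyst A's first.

The likelihood ratio for a 'positive' result is 0.872/0.099 = 8.8081.
Analyst A: prior odds 0.095/0.905 = 0.10497; posterior odds 0.92461; posterior probability 0.480.
Analyst B: prior odds 0.347/0.653 = 0.53139; posterior odds 4.6806; posterior probability 0.824.

Analyst A: 0.480; Analyst B: 0.824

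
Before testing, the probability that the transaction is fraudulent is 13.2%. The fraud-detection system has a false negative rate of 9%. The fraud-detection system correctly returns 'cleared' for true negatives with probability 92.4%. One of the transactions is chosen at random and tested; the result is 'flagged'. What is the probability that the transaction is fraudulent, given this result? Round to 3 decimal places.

P(H | E) ≈ 0.646

Let H be the event that the transaction is fraudulent. P(H) = 0.132, so P(¬H) = 0.868. With E the 'flagged' result, P(E|H) = 0.91 and P(E|¬H) = 0.076.
P(E) = 0.91·0.132 + 0.076·0.868 = 0.12012 + 0.065968 = 0.18609.
By Bayes' theorem, P(H|E) = 0.12012 / 0.18609 = 0.646.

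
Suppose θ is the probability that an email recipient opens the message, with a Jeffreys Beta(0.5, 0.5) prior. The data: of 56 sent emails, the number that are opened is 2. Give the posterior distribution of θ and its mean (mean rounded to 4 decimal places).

Posterior: Beta(2.5, 54.5); mean ≈ 0.0439

Observing 2 successes and 54 failures updates Beta(0.5, 0.5) by adding the success and failure counts to the two shape parameters: α = 0.5+2 = 2.5, β = 0.5+54 = 54.5.
E[θ | data] = 2.5/(2.5+54.5) = 0.0439.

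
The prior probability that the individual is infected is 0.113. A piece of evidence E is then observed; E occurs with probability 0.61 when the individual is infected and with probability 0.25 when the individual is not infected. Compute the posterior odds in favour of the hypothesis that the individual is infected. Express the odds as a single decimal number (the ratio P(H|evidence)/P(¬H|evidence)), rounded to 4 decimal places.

Posterior odds ≈ 0.3108

Prior odds = 0.113/(1−0.113) = 0.12740. In log-odds, ln(0.12740) = -2.0605.
Add log likelihood ratio: ln(2.4400) = 0.89200.
Posterior log-odds = -1.1685, so posterior odds = exp(-1.1685) = 0.31085.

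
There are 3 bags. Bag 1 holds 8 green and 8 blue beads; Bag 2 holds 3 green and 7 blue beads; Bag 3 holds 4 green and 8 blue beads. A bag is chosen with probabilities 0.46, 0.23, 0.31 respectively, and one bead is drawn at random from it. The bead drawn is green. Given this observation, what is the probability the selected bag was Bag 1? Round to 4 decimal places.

Posterior probability ≈ 0.5717

P(green|Bag 1) = 0.5; P(green|Bag 2) = 0.3; P(green|Bag 3) = 0.3333.
Prior × likelihood for each source: 0.46·0.5=0.2300, 0.23·0.3=0.06900, 0.31·0.3333=0.1033. Summing gives P(green) = 0.40233.
P(Bag 1 | green) = 0.2300 / 0.40233 = 0.5717.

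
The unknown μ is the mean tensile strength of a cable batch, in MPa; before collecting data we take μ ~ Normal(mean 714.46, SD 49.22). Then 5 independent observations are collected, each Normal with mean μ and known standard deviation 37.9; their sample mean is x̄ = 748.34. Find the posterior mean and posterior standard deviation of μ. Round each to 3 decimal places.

Posterior mean ≈ 744.748; posterior SD ≈ 16.026

Prior precision 1/τ₀² = 1/49.22² = 0.00041278; data precision n/σ² = 5/37.9² = 0.00348090.
Posterior precision = 0.00041278 + 0.00348090 = 0.00389368, giving posterior SD = 1/√0.00389368 = 16.026.
Posterior mean = (0.00041278·714.46 + 0.00348090·748.34) / 0.00389368 = 744.748.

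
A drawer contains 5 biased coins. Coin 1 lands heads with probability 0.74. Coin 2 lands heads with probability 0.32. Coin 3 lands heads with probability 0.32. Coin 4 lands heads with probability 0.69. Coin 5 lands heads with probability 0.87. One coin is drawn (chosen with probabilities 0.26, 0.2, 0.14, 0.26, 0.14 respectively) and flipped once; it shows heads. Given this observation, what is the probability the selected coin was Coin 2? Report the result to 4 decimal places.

P(heads|C1) = 0.74; P(heads|C2) = 0.32; P(heads|C3) = 0.32; P(heads|C4) = 0.69; P(heads|C5) = 0.87.
Prior × likelihood for each source: 0.26·0.74=0.1924, 0.2·0.32=0.06400, 0.14·0.32=0.04480, 0.26·0.69=0.1794, 0.14·0.87=0.1218. Summing gives P(heads) = 0.60240.
P(Coin 2 | heads) = 0.06400 / 0.60240 = 0.1062.

Posterior probability ≈ 0.1062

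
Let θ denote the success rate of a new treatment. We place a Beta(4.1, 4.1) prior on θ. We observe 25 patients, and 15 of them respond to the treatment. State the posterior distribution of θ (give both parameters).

Posterior: Beta(19.1, 14.1)

The binomial likelihood is conjugate to the Beta prior: with 15 successes and 10 failures, the posterior is Beta(4.1+15, 4.1+10) = Beta(19.1, 14.1).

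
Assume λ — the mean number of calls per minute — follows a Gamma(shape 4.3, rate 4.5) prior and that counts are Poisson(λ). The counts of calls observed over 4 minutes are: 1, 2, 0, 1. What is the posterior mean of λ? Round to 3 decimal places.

Posterior mean ≈ 0.976

Total count ∑xᵢ = 4 over n = 4 minutes.
Gamma is conjugate to the Poisson likelihood: posterior is Gamma(shape = 4.3+4 = 8.3, rate = 4.5+4 = 8.5).
Posterior mean = shape/rate = 8.3/8.5 = 0.976.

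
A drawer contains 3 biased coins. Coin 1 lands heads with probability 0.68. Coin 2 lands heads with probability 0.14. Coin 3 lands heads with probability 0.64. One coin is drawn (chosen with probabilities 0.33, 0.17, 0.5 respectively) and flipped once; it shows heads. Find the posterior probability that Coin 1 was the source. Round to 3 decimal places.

P(heads|C1) = 0.68; P(heads|C2) = 0.14; P(heads|C3) = 0.64.
Prior × likelihood for each source: 0.33·0.68=0.2244, 0.17·0.14=0.02380, 0.5·0.64=0.3200. Summing gives P(heads) = 0.56820.
P(Coin 1 | heads) = 0.2244 / 0.56820 = 0.395.

Posterior probability ≈ 0.395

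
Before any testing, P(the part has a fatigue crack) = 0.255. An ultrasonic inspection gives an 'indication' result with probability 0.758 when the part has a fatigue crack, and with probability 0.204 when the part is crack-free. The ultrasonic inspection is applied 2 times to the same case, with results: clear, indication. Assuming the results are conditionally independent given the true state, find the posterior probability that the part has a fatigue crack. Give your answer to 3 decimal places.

Posterior P(H) ≈ 0.279

Let H be the event that the part has a fatigue crack; start with P(H) = 0.255. P('indication'|H) = 0.758, P('indication'|¬H) = 0.204.
Update on result 1 ('clear'): P(H) ← 0.242·0.2550 / (0.242·0.2550 + 0.796·0.7450) = 0.061710/0.65473 = 0.0943.
Update on result 2 ('indication'): P(H) ← 0.758·0.0943 / (0.758·0.0943 + 0.204·0.9057) = 0.071443/0.25622 = 0.2788.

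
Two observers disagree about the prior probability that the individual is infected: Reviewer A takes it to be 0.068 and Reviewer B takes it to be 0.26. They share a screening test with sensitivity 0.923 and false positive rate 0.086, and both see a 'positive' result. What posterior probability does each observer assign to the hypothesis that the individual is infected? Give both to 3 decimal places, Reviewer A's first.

The likelihood ratio for a 'positive' result is 0.923/0.086 = 10.733.
Reviewer A: prior odds 0.068/0.932 = 0.072961; posterior odds 0.78306; posterior probability 0.439.
Reviewer B: prior odds 0.26/0.74 = 0.35135; posterior odds 3.7709; posterior probability 0.790.

Reviewer A: 0.439; Reviewer B: 0.790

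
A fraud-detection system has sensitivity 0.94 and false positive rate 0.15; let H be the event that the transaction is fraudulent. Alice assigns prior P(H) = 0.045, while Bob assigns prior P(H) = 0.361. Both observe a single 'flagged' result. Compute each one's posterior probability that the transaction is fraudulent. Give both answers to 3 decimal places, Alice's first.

Alice: 0.228; Bob: 0.780

The likelihood ratio for a 'flagged' result is 0.94/0.15 = 6.2667.
Alice: prior odds 0.045/0.955 = 0.047120; posterior odds 0.29529; posterior probability 0.228.
Bob: prior odds 0.361/0.639 = 0.56495; posterior odds 3.5403; posterior probability 0.780.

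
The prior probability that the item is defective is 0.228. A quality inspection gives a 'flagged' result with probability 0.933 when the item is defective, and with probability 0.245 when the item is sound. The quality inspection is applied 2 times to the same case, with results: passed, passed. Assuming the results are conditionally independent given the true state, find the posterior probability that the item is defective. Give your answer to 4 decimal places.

Posterior P(H) ≈ 0.0023

Let H be the event that the item is defective; start with P(H) = 0.228. P('flagged'|H) = 0.933, P('flagged'|¬H) = 0.245.
Update on result 1 ('passed'): P(H) ← 0.067·0.2280 / (0.067·0.2280 + 0.755·0.7720) = 0.015276/0.59814 = 0.0255.
Update on result 2 ('passed'): P(H) ← 0.067·0.0255 / (0.067·0.0255 + 0.755·0.9745) = 0.0017111/0.73743 = 0.0023.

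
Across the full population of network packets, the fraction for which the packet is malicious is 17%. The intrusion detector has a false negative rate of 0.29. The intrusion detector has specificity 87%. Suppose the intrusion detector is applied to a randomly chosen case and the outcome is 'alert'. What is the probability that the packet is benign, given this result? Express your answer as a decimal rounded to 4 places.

P(¬H | E) ≈ 0.4720

Write H for 'the packet is malicious'. Prior odds H:¬H = 0.17/0.83 = 0.20482. For the 'alert' outcome, the likelihood ratio is 0.71/0.13 = 5.4615.
Posterior odds = 0.20482 × 5.4615 = 1.1186, so P(H|E) = 1.1186/(1+1.1186) = 0.5280. Then P(¬H|E) = 1 − 0.5280 = 0.4720.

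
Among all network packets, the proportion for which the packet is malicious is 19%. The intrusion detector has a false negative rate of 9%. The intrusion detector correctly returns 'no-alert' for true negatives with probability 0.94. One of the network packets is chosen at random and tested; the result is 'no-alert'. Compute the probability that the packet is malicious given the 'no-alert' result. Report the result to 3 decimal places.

P(H | E) ≈ 0.022

Write H for 'the packet is malicious'. Prior odds H:¬H = 0.19/0.81 = 0.23457. For the 'no-alert' outcome, the likelihood ratio is 0.09/0.94 = 0.095745.
Posterior odds = 0.23457 × 0.095745 = 0.022459, so P(H|E) = 0.022459/(1+0.022459) = 0.022.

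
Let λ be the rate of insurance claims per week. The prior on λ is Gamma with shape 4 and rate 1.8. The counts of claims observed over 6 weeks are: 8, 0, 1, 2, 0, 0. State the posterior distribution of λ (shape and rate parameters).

The Poisson likelihood adds the total count to the shape and the number of exposure periods to the rate. Here ∑xᵢ = 11 and n = 6, so shape 4→15 and rate 1.8→7.8.

Posterior: Gamma(shape=15, rate=7.8)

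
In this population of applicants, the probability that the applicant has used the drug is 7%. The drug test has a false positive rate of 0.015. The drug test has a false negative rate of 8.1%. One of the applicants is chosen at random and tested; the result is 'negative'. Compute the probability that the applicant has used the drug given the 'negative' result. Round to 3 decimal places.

Write H for 'the applicant has used the drug'. Prior odds H:¬H = 0.07/0.93 = 0.075269. For the 'negative' outcome, the likelihood ratio is 0.081/0.985 = 0.082234.
Posterior odds = 0.075269 × 0.082234 = 0.0061896, so P(H|E) = 0.0061896/(1+0.0061896) = 0.006.

P(H | E) ≈ 0.006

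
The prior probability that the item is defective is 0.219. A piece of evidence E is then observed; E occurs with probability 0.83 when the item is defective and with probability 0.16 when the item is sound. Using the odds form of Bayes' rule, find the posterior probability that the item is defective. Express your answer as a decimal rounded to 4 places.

Prior odds = 0.219/(1−0.219) = 0.28041.
Likelihood ratio for E = 0.83/0.16 = 5.1875.
Posterior odds = prior odds × LR = 1.4546.
Posterior probability = odds/(1+odds) = 1.4546/2.4546 = 0.5926.

Posterior probability ≈ 0.5926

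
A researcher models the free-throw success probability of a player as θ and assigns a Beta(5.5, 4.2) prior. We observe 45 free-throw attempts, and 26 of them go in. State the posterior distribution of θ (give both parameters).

Posterior: Beta(31.5, 23.2)

The binomial likelihood is conjugate to the Beta prior: with 26 successes and 19 failures, the posterior is Beta(5.5+26, 4.2+19) = Beta(31.5, 23.2).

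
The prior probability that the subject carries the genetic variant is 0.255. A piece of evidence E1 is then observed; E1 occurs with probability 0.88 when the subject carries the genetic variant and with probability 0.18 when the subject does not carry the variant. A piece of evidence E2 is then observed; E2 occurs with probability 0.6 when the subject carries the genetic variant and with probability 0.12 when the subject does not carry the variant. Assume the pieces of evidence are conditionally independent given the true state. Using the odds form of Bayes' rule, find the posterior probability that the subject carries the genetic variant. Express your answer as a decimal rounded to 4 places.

Posterior probability ≈ 0.8932

Prior odds = 0.255/(1−0.255) = 0.34228. In log-odds, ln(0.34228) = -1.0721.
Add log likelihood ratios: ln(4.8889) + ln(5.0000) = 3.1964.
Posterior log-odds = 2.1243, so posterior odds = exp(2.1243) = 8.3669. Converting, P(H|E) = 8.3669/9.3669 = 0.8932.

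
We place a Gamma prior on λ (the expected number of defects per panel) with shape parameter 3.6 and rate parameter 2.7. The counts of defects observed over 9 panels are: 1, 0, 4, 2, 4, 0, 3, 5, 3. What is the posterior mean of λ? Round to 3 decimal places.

Posterior mean ≈ 2.188

The Poisson likelihood adds the total count to the shape and the number of exposure periods to the rate. Here ∑xᵢ = 22 and n = 9, so shape 3.6→25.6 and rate 2.7→11.7.
Posterior mean = shape/rate = 25.6/11.7 = 2.188.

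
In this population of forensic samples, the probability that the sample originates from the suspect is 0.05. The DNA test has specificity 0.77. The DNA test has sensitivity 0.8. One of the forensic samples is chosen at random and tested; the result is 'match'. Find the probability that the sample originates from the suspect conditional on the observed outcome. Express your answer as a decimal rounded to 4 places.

Let H be the event that the sample originates from the suspect. P(H) = 0.05, so P(¬H) = 0.95. With E the 'match' result, P(E|H) = 0.8 and P(E|¬H) = 0.23.
P(E) = 0.8·0.05 + 0.23·0.95 = 0.040000 + 0.21850 = 0.25850.
By Bayes' theorem, P(H|E) = 0.040000 / 0.25850 = 0.1547.

P(H | E) ≈ 0.1547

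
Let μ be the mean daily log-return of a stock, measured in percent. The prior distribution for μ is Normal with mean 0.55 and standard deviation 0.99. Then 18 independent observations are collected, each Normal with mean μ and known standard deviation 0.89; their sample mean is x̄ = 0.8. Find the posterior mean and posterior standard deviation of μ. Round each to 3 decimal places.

With known σ, the Normal prior is conjugate. Weight on the data is w = (n/σ²)/(n/σ² + 1/τ₀²) = 22.7244/(22.7244+1.02030) = 0.95703.
Posterior mean = w·x̄ + (1−w)·μ₀ = 0.95703·0.8 + 0.042970·0.55 = 0.789. Posterior variance = 1/(22.7244+1.02030) = 0.0421146, so SD = 0.205.

Posterior mean ≈ 0.789; posterior SD ≈ 0.205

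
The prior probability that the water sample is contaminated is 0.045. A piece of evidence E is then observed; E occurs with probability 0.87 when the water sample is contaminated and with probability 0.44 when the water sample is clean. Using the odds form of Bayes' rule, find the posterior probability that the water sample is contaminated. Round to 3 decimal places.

Posterior probability ≈ 0.085

Prior odds = 0.045/(1−0.045) = 0.047120.
Likelihood ratio for E = 0.87/0.44 = 1.9773.
Posterior odds = prior odds × LR = 0.093170.
Posterior probability = odds/(1+odds) = 0.093170/1.0932 = 0.085.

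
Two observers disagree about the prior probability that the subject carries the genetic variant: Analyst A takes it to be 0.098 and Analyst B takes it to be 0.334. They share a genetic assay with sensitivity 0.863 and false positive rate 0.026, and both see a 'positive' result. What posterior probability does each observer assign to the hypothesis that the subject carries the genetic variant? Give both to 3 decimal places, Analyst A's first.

Analyst A: 0.783; Analyst B: 0.943

The likelihood ratio for a 'positive' result is 0.863/0.026 = 33.192.
Analyst A: prior odds 0.098/0.902 = 0.10865; posterior odds 3.6063; posterior probability 0.783.
Analyst B: prior odds 0.334/0.666 = 0.50150; posterior odds 16.646; posterior probability 0.943.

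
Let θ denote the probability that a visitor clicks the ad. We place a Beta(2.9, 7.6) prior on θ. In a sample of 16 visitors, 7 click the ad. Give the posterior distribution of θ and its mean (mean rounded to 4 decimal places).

Posterior: Beta(9.9, 16.6); mean ≈ 0.3736

Observing 7 successes and 9 failures updates Beta(2.9, 7.6) by adding the success and failure counts to the two shape parameters: α = 2.9+7 = 9.9, β = 7.6+9 = 16.6.
E[θ | data] = 9.9/(9.9+16.6) = 0.3736.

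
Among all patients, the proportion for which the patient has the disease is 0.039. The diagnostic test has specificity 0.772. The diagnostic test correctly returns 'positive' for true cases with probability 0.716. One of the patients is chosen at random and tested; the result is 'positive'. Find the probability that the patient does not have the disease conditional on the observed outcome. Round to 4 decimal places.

P(¬H | E) ≈ 0.8870

Let H be the event that the patient has the disease. P(H) = 0.039, so P(¬H) = 0.961. With E the 'positive' result, P(E|H) = 0.716 and P(E|¬H) = 0.228.
P(E) = 0.716·0.039 + 0.228·0.961 = 0.027924 + 0.21911 = 0.24703.
By Bayes' theorem, P(H|E) = 0.027924 / 0.24703 = 0.1130. Hence P(¬H|E) = 1 − 0.1130 = 0.8870.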